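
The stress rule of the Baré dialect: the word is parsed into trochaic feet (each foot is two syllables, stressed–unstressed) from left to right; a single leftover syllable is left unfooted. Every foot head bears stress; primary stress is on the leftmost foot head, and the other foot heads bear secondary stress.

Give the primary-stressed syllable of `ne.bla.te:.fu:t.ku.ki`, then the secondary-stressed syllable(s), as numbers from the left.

primary 1, secondary 3, 5

Parse left to right into trochaic (ˈσσ) feet: (ˈne.bla) (ˈte:.fu:t) (ˈku.ki).
Foot heads (stressed positions): 1, 3, 5.
End Rule Leftmost: primary stress on the leftmost head = syllable 1.
Secondary stress on 3, 5: ˈne.bla.ˌte:.fu:t.ˌku.ki.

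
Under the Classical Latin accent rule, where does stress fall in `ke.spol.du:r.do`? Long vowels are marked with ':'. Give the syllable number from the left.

3

Classical Latin: stress the penult if heavy (long vowel or closed), else the antepenult.
Weights: 2 spol H, 3 du:r H, 4 do L.
The penult (syllable 3, du:r) is heavy, so it takes stress.
Stress on syllable 3: ke.spol.ˈdu:r.do.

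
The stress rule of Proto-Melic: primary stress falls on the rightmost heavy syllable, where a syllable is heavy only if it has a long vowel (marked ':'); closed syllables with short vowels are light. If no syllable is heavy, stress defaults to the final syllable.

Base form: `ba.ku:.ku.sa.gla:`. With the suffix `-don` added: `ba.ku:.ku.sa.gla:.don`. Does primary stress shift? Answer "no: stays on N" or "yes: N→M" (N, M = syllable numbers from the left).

Base `ba.ku:.ku.sa.gla:` (5 syllables):
  Weights: 1 ba L, 2 ku: H, 3 ku L, 4 sa L, 5 gla: H.
  Heavy syllables in the domain: 2, 5. The rightmost is syllable 5 (gla:).
  → primary stress on syllable 5.
Suffixed `ba.ku:.ku.sa.gla:.don` (6 syllables):
  Weights: 1 ba L, 2 ku: H, 3 ku L, 4 sa L, 5 gla: H, 6 don L.
  Heavy syllables in the domain: 2, 5. The rightmost is syllable 5 (gla:).
  → primary stress on syllable 5.

no: stays on 5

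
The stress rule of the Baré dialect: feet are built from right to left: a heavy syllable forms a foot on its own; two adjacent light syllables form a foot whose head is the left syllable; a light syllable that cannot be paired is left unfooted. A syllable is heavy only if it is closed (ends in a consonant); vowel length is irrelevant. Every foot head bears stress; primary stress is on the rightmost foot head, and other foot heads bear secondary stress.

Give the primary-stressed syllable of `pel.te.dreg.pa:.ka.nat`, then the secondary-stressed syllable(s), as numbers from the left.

Weights: 1 pel H, 2 te L, 3 dreg H, 4 pa: L, 5 ka L, 6 nat H.
Parse right to left (heavy = foot alone; LL = one foot; stranded L unfooted): (ˈpel) te (ˈdreg) (ˈpa:.ka) (ˈnat).
Foot heads: 1, 3, 4, 6.
Primary stress on the rightmost head = syllable 6.
Secondary stress on 1, 3, 4: ˌpel.te.ˌdreg.ˌpa:.ka.ˈnat.

primary 6, secondary 1, 3, 4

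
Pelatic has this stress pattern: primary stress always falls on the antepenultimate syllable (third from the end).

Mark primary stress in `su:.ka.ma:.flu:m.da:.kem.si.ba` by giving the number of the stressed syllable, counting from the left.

The word has 8 syllables; the antepenultimate syllable (third from the end) is syllable 6 (kem).
Primary stress: syllable 6 → su:.ka.ma:.flu:m.da:.ˈkem.si.ba.

6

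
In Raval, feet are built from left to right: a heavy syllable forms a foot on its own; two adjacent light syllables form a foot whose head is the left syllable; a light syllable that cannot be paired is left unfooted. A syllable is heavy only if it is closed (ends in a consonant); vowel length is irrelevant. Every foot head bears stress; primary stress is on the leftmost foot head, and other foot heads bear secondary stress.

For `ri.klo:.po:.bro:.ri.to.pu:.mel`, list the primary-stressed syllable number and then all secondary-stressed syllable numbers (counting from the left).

Weights: 1 ri L, 2 klo: L, 3 po: L, 4 bro: L, 5 ri L, 6 to L, 7 pu: L, 8 mel H.
Parse left to right (heavy = foot alone; LL = one foot; stranded L unfooted): (ˈri.klo:) (ˈpo:.bro:) (ˈri.to) pu: (ˈmel).
Foot heads: 1, 3, 5, 8.
Primary stress on the leftmost head = syllable 1.
Secondary stress on 3, 5, 8: ˈri.klo:.ˌpo:.bro:.ˌri.to.pu:.ˌmel.

primary 1, secondary 3, 5, 8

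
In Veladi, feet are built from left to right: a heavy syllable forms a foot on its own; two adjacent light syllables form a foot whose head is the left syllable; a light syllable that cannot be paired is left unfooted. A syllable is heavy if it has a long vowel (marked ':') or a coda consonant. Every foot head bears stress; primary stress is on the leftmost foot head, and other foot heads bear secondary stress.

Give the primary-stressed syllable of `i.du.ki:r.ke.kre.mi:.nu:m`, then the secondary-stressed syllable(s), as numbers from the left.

primary 1, secondary 3, 4, 6, 7

Weights: 1 i L, 2 du L, 3 ki:r H, 4 ke L, 5 kre L, 6 mi: H, 7 nu:m H.
Parse left to right (heavy = foot alone; LL = one foot; stranded L unfooted): (ˈi.du) (ˈki:r) (ˈke.kre) (ˈmi:) (ˈnu:m).
Foot heads: 1, 3, 4, 6, 7.
Primary stress on the leftmost head = syllable 1.
Secondary stress on 3, 4, 6, 7: ˈi.du.ˌki:r.ˌke.kre.ˌmi:.ˌnu:m.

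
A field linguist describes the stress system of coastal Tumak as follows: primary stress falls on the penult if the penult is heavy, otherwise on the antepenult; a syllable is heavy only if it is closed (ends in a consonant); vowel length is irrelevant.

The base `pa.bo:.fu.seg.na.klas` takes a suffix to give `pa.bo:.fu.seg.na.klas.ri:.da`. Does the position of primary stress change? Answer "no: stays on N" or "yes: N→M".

yes: 4→6

Base `pa.bo:.fu.seg.na.klas` (6 syllables):
  Weights: 4 seg H, 5 na L, 6 klas H.
  The penult (syllable 5, na) is light, so stress falls on the antepenult (syllable 4, seg).
  → primary stress on syllable 4.
Suffixed `pa.bo:.fu.seg.na.klas.ri:.da` (8 syllables):
  Weights: 6 klas H, 7 ri: L, 8 da L.
  The penult (syllable 7, ri:) is light, so stress falls on the antepenult (syllable 6, klas).
  → primary stress on syllable 6.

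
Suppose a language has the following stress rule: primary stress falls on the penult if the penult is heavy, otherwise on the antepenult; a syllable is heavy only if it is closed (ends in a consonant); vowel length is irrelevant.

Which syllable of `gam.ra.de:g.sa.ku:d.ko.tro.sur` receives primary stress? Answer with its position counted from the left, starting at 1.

6

Weights: 6 ko L, 7 tro L, 8 sur H.
The penult (syllable 7, tro) is light, so stress falls on the antepenult (syllable 6, ko).
Primary stress: syllable 6 → gam.ra.de:g.sa.ku:d.ˈko.tro.sur.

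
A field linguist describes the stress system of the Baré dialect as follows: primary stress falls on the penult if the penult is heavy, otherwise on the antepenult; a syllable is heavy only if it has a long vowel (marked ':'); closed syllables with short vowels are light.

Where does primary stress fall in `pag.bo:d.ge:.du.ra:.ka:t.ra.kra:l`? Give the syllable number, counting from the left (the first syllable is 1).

6

Weights: 6 ka:t H, 7 ra L, 8 kra:l H.
The penult (syllable 7, ra) is light, so stress falls on the antepenult (syllable 6, ka:t).
Primary stress: syllable 6 → pag.bo:d.ge:.du.ra:.ˈka:t.ra.kra:l.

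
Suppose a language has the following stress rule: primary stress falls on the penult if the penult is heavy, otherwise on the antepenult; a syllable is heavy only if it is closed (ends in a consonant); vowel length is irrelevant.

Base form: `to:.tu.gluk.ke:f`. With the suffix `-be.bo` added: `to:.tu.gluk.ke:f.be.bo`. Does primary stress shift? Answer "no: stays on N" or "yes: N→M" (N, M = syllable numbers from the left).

yes: 3→4

Base `to:.tu.gluk.ke:f` (4 syllables):
  Weights: 2 tu L, 3 gluk H, 4 ke:f H.
  The penult (syllable 3, gluk) is heavy, so it takes stress.
  → primary stress on syllable 3.
Suffixed `to:.tu.gluk.ke:f.be.bo` (6 syllables):
  Weights: 4 ke:f H, 5 be L, 6 bo L.
  The penult (syllable 5, be) is light, so stress falls on the antepenult (syllable 4, ke:f).
  → primary stress on syllable 4.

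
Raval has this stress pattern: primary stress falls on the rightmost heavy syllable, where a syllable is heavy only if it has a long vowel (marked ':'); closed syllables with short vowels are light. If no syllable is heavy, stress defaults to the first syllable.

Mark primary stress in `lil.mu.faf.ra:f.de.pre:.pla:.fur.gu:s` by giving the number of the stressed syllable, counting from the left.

9

Weights: 1 lil L, 2 mu L, 3 faf L, 4 ra:f H, 5 de L, 6 pre: H, 7 pla: H, 8 fur L, 9 gu:s H.
Heavy syllables in the domain: 4, 6, 7, 9. The rightmost is syllable 9 (gu:s).
Primary stress: syllable 9 → lil.mu.faf.ra:f.de.pre:.pla:.fur.ˈgu:s.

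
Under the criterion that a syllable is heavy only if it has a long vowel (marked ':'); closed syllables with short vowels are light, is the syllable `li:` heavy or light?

heavy

`li:`: long vowel, open (no coda). Long vowel → heavy.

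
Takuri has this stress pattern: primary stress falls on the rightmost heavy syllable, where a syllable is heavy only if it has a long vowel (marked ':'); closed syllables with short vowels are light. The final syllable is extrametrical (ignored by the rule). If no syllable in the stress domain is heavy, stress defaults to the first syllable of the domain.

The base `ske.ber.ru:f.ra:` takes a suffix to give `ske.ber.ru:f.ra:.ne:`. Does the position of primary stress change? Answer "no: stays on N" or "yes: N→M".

yes: 3→4

Base `ske.ber.ru:f.ra:` (4 syllables):
  The final syllable (4, ra:) is extrametrical; the stress domain is syllables 1–3.
  Weights: 1 ske L, 2 ber L, 3 ru:f H.
  Heavy syllables in the domain: 3. The rightmost is syllable 3 (ru:f).
  → primary stress on syllable 3.
Suffixed `ske.ber.ru:f.ra:.ne:` (5 syllables):
  The final syllable (5, ne:) is extrametrical; the stress domain is syllables 1–4.
  Weights: 1 ske L, 2 ber L, 3 ru:f H, 4 ra: H.
  Heavy syllables in the domain: 3, 4. The rightmost is syllable 4 (ra:).
  → primary stress on syllable 4.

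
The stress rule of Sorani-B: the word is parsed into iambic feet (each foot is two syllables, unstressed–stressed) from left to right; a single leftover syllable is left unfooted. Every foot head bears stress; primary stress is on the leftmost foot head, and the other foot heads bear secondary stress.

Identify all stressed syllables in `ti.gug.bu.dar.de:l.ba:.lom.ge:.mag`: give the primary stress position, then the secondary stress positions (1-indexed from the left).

Parse left to right into iambic (σˈσ) feet: (ti.ˈgug) (bu.ˈdar) (de:l.ˈba:) (lom.ˈge:) mag. Syllable 9 is left unfooted.
Foot heads (stressed positions): 2, 4, 6, 8.
End Rule Leftmost: primary stress on the leftmost head = syllable 2.
Secondary stress on 4, 6, 8: ti.ˈgug.bu.ˌdar.de:l.ˌba:.lom.ˌge:.mag.

primary 2, secondary 4, 6, 8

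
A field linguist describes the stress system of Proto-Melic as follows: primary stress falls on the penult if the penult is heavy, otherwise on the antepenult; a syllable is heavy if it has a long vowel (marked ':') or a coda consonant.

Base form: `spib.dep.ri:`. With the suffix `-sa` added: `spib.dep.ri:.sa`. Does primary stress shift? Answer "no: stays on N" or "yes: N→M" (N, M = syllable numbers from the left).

yes: 2→3

Base `spib.dep.ri:` (3 syllables):
  Weights: 1 spib H, 2 dep H, 3 ri: H.
  The penult (syllable 2, dep) is heavy, so it takes stress.
  → primary stress on syllable 2.
Suffixed `spib.dep.ri:.sa` (4 syllables):
  Weights: 2 dep H, 3 ri: H, 4 sa L.
  The penult (syllable 3, ri:) is heavy, so it takes stress.
  → primary stress on syllable 3.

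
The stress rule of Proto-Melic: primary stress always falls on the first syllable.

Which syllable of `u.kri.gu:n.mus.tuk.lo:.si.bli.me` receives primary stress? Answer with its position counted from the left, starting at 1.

The word has 9 syllables; the first syllable is syllable 1 (u).
Primary stress: syllable 1 → ˈu.kri.gu:n.mus.tuk.lo:.si.bli.me.

1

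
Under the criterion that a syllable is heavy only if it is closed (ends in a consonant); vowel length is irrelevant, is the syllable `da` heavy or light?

light

`da`: short vowel, open (no coda). Open (no coda) → light.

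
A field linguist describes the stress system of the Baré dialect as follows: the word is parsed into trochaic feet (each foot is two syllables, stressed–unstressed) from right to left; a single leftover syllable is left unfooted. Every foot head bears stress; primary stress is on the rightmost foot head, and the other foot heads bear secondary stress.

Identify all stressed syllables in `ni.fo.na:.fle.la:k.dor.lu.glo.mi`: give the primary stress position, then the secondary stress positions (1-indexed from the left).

primary 8, secondary 2, 4, 6

Parse right to left into trochaic (ˈσσ) feet: ni (ˈfo.na:) (ˈfle.la:k) (ˈdor.lu) (ˈglo.mi). Syllable 1 is left unfooted.
Foot heads (stressed positions): 2, 4, 6, 8.
End Rule Rightmost: primary stress on the rightmost head = syllable 8.
Secondary stress on 2, 4, 6: ni.ˌfo.na:.ˌfle.la:k.ˌdor.lu.ˈglo.mi.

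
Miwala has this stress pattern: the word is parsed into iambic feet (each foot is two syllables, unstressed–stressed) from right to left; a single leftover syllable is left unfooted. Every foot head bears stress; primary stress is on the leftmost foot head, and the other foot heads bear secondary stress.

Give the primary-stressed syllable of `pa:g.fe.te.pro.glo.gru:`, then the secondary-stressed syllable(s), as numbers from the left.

Parse right to left into iambic (σˈσ) feet: (pa:g.ˈfe) (te.ˈpro) (glo.ˈgru:).
Foot heads (stressed positions): 2, 4, 6.
End Rule Leftmost: primary stress on the leftmost head = syllable 2.
Secondary stress on 4, 6: pa:g.ˈfe.te.ˌpro.glo.ˌgru:.

primary 2, secondary 4, 6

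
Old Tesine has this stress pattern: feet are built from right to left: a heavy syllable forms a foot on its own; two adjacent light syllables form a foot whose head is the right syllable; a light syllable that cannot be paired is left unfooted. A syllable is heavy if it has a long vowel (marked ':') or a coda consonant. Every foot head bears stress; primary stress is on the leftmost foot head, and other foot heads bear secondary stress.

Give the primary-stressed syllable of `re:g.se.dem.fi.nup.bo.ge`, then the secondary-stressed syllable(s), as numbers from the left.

Weights: 1 re:g H, 2 se L, 3 dem H, 4 fi L, 5 nup H, 6 bo L, 7 ge L.
Parse right to left (heavy = foot alone; LL = one foot; stranded L unfooted): (ˈre:g) se (ˈdem) fi (ˈnup) (bo.ˈge).
Foot heads: 1, 3, 5, 7.
Primary stress on the leftmost head = syllable 1.
Secondary stress on 3, 5, 7: ˈre:g.se.ˌdem.fi.ˌnup.bo.ˌge.

primary 1, secondary 3, 5, 7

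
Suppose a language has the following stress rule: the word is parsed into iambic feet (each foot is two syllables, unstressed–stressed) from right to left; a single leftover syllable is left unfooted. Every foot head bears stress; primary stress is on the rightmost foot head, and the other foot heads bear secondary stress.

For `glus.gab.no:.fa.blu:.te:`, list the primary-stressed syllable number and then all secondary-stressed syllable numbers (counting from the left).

Parse right to left into iambic (σˈσ) feet: (glus.ˈgab) (no:.ˈfa) (blu:.ˈte:).
Foot heads (stressed positions): 2, 4, 6.
End Rule Rightmost: primary stress on the rightmost head = syllable 6.
Secondary stress on 2, 4: glus.ˌgab.no:.ˌfa.blu:.ˈte:.

primary 6, secondary 2, 4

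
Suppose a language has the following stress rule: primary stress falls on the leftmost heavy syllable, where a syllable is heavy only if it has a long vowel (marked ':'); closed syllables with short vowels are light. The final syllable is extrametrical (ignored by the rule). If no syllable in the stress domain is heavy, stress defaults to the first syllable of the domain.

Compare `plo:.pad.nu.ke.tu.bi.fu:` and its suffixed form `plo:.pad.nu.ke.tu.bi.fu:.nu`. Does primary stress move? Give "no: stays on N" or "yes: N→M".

no: stays on 1

Base `plo:.pad.nu.ke.tu.bi.fu:` (7 syllables):
  The final syllable (7, fu:) is extrametrical; the stress domain is syllables 1–6.
  Weights: 1 plo: H, 2 pad L, 3 nu L, 4 ke L, 5 tu L, 6 bi L.
  Heavy syllables in the domain: 1. The leftmost is syllable 1 (plo:).
  → primary stress on syllable 1.
Suffixed `plo:.pad.nu.ke.tu.bi.fu:.nu` (8 syllables):
  The final syllable (8, nu) is extrametrical; the stress domain is syllables 1–7.
  Weights: 1 plo: H, 2 pad L, 3 nu L, 4 ke L, 5 tu L, 6 bi L, 7 fu: H.
  Heavy syllables in the domain: 1, 7. The leftmost is syllable 1 (plo:).
  → primary stress on syllable 1.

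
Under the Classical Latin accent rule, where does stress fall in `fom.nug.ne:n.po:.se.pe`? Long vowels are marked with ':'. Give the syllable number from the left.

Classical Latin: stress the penult if heavy (long vowel or closed), else the antepenult.
Weights: 4 po: H, 5 se L, 6 pe L.
The penult (syllable 5, se) is light, so stress falls on the antepenult (syllable 4, po:).
Stress on syllable 4: fom.nug.ne:n.ˈpo:.se.pe.

4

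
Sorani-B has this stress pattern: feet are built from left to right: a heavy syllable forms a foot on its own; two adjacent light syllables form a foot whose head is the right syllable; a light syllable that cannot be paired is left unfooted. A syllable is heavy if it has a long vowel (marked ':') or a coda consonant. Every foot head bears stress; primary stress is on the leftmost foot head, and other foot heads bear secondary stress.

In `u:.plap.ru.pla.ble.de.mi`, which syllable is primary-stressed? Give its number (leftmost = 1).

1

Weights: 1 u: H, 2 plap H, 3 ru L, 4 pla L, 5 ble L, 6 de L, 7 mi L.
Parse left to right (heavy = foot alone; LL = one foot; stranded L unfooted): (ˈu:) (ˈplap) (ru.ˈpla) (ble.ˈde) mi.
Foot heads: 1, 2, 4, 6.
Primary stress on the leftmost head = syllable 1.
Primary stress: syllable 1 → ˈu:.plap.ru.pla.ble.de.mi.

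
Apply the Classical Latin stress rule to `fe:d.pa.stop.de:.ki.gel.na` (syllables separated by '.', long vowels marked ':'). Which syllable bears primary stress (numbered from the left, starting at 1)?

Classical Latin: stress the penult if heavy (long vowel or closed), else the antepenult.
Weights: 5 ki L, 6 gel H, 7 na L.
The penult (syllable 6, gel) is heavy, so it takes stress.
Stress on syllable 6: fe:d.pa.stop.de:.ki.ˈgel.na.

6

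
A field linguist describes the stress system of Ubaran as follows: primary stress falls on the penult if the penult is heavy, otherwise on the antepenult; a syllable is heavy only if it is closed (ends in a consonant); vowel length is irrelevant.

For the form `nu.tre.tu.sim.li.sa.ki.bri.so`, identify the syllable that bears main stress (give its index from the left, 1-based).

7

Weights: 7 ki L, 8 bri L, 9 so L.
The penult (syllable 8, bri) is light, so stress falls on the antepenult (syllable 7, ki).
Primary stress: syllable 7 → nu.tre.tu.sim.li.sa.ˈki.bri.so.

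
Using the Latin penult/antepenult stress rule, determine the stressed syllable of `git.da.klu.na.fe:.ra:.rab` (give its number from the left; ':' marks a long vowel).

6

Classical Latin: stress the penult if heavy (long vowel or closed), else the antepenult.
Weights: 5 fe: H, 6 ra: H, 7 rab H.
The penult (syllable 6, ra:) is heavy, so it takes stress.
Stress on syllable 6: git.da.klu.na.fe:.ˈra:.rab.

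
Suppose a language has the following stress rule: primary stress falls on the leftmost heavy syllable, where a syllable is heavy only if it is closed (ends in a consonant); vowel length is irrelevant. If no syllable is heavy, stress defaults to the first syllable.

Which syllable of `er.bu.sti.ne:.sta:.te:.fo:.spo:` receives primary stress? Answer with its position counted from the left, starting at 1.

1

Weights: 1 er H, 2 bu L, 3 sti L, 4 ne: L, 5 sta: L, 6 te: L, 7 fo: L, 8 spo: L.
Heavy syllables in the domain: 1. The leftmost is syllable 1 (er).
Primary stress: syllable 1 → ˈer.bu.sti.ne:.sta:.te:.fo:.spo:.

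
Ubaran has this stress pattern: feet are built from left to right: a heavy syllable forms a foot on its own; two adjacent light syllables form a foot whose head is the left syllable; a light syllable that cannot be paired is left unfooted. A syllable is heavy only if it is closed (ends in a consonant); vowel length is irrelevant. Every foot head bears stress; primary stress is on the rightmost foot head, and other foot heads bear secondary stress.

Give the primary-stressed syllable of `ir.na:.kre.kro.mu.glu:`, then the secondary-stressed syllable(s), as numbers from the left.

primary 4, secondary 1, 2

Weights: 1 ir H, 2 na: L, 3 kre L, 4 kro L, 5 mu L, 6 glu: L.
Parse left to right (heavy = foot alone; LL = one foot; stranded L unfooted): (ˈir) (ˈna:.kre) (ˈkro.mu) glu:.
Foot heads: 1, 2, 4.
Primary stress on the rightmost head = syllable 4.
Secondary stress on 1, 2: ˌir.ˌna:.kre.ˈkro.mu.glu:.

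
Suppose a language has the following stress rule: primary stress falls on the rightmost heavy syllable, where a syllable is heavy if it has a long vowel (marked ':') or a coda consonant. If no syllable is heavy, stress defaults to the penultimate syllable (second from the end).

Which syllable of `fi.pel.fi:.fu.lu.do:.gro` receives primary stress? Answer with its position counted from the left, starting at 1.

Weights: 1 fi L, 2 pel H, 3 fi: H, 4 fu L, 5 lu L, 6 do: H, 7 gro L.
Heavy syllables in the domain: 2, 3, 6. The rightmost is syllable 6 (do:).
Primary stress: syllable 6 → fi.pel.fi:.fu.lu.ˈdo:.gro.

6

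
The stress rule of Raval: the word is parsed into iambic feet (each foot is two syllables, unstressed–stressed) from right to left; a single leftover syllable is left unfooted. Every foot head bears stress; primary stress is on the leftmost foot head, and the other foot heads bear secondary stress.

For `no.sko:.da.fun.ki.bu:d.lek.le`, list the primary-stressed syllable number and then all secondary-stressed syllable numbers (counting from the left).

primary 2, secondary 4, 6, 8

Parse right to left into iambic (σˈσ) feet: (no.ˈsko:) (da.ˈfun) (ki.ˈbu:d) (lek.ˈle).
Foot heads (stressed positions): 2, 4, 6, 8.
End Rule Leftmost: primary stress on the leftmost head = syllable 2.
Secondary stress on 4, 6, 8: no.ˈsko:.da.ˌfun.ki.ˌbu:d.lek.ˌle.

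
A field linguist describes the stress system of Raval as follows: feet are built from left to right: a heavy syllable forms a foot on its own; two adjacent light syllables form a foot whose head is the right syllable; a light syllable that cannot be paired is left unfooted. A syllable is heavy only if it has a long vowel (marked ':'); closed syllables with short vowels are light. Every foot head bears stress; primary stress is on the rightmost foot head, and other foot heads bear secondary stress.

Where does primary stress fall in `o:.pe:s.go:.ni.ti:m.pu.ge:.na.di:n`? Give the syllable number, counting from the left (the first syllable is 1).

Weights: 1 o: H, 2 pe:s H, 3 go: H, 4 ni L, 5 ti:m H, 6 pu L, 7 ge: H, 8 na L, 9 di:n H.
Parse left to right (heavy = foot alone; LL = one foot; stranded L unfooted): (ˈo:) (ˈpe:s) (ˈgo:) ni (ˈti:m) pu (ˈge:) na (ˈdi:n).
Foot heads: 1, 2, 3, 5, 7, 9.
Primary stress on the rightmost head = syllable 9.
Primary stress: syllable 9 → o:.pe:s.go:.ni.ti:m.pu.ge:.na.ˈdi:n.

9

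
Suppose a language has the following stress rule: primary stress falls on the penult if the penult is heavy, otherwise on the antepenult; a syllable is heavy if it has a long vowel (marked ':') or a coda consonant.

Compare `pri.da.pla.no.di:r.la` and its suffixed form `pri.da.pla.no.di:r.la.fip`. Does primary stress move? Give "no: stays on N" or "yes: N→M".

no: stays on 5

Base `pri.da.pla.no.di:r.la` (6 syllables):
  Weights: 4 no L, 5 di:r H, 6 la L.
  The penult (syllable 5, di:r) is heavy, so it takes stress.
  → primary stress on syllable 5.
Suffixed `pri.da.pla.no.di:r.la.fip` (7 syllables):
  Weights: 5 di:r H, 6 la L, 7 fip H.
  The penult (syllable 6, la) is light, so stress falls on the antepenult (syllable 5, di:r).
  → primary stress on syllable 5.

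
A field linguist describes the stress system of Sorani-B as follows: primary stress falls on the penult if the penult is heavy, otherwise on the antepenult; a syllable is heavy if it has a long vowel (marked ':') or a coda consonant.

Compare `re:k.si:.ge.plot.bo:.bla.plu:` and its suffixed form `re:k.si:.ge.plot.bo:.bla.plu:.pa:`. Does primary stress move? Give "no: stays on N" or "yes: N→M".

Base `re:k.si:.ge.plot.bo:.bla.plu:` (7 syllables):
  Weights: 5 bo: H, 6 bla L, 7 plu: H.
  The penult (syllable 6, bla) is light, so stress falls on the antepenult (syllable 5, bo:).
  → primary stress on syllable 5.
Suffixed `re:k.si:.ge.plot.bo:.bla.plu:.pa:` (8 syllables):
  Weights: 6 bla L, 7 plu: H, 8 pa: H.
  The penult (syllable 7, plu:) is heavy, so it takes stress.
  → primary stress on syllable 7.

yes: 5→7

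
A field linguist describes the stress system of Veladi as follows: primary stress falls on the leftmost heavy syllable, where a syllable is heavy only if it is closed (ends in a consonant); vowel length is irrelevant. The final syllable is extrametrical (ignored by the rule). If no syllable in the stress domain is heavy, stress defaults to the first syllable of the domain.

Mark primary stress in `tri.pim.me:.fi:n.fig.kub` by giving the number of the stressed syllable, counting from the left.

2

The final syllable (6, kub) is extrametrical; the stress domain is syllables 1–5.
Weights: 1 tri L, 2 pim H, 3 me: L, 4 fi:n H, 5 fig H.
Heavy syllables in the domain: 2, 4, 5. The leftmost is syllable 2 (pim).
Primary stress: syllable 2 → tri.ˈpim.me:.fi:n.fig.kub.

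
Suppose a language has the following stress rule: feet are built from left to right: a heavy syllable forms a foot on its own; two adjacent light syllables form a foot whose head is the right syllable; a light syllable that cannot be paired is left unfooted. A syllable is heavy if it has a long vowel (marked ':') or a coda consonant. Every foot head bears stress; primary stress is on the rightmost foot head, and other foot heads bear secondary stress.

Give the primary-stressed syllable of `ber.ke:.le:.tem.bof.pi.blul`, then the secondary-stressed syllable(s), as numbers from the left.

Weights: 1 ber H, 2 ke: H, 3 le: H, 4 tem H, 5 bof H, 6 pi L, 7 blul H.
Parse left to right (heavy = foot alone; LL = one foot; stranded L unfooted): (ˈber) (ˈke:) (ˈle:) (ˈtem) (ˈbof) pi (ˈblul).
Foot heads: 1, 2, 3, 4, 5, 7.
Primary stress on the rightmost head = syllable 7.
Secondary stress on 1, 2, 3, 4, 5: ˌber.ˌke:.ˌle:.ˌtem.ˌbof.pi.ˈblul.

primary 7, secondary 1, 2, 3, 4, 5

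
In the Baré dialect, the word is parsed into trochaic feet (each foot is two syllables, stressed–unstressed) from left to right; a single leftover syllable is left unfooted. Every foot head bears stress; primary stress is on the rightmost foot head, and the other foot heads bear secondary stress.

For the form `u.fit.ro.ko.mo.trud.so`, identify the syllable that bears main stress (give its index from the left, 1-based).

Parse left to right into trochaic (ˈσσ) feet: (ˈu.fit) (ˈro.ko) (ˈmo.trud) so. Syllable 7 is left unfooted.
Foot heads (stressed positions): 1, 3, 5.
End Rule Rightmost: primary stress on the rightmost head = syllable 5.
Primary stress: syllable 5 → u.fit.ro.ko.ˈmo.trud.so.

5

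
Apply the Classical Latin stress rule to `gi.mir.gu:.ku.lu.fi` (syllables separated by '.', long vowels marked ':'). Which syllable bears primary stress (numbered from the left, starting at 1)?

Classical Latin: stress the penult if heavy (long vowel or closed), else the antepenult.
Weights: 4 ku L, 5 lu L, 6 fi L.
The penult (syllable 5, lu) is light, so stress falls on the antepenult (syllable 4, ku).
Stress on syllable 4: gi.mir.gu:.ˈku.lu.fi.

4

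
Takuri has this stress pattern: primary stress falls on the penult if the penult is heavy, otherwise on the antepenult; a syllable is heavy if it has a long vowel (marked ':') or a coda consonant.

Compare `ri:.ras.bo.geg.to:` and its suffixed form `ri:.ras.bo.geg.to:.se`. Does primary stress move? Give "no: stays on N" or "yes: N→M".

Base `ri:.ras.bo.geg.to:` (5 syllables):
  Weights: 3 bo L, 4 geg H, 5 to: H.
  The penult (syllable 4, geg) is heavy, so it takes stress.
  → primary stress on syllable 4.
Suffixed `ri:.ras.bo.geg.to:.se` (6 syllables):
  Weights: 4 geg H, 5 to: H, 6 se L.
  The penult (syllable 5, to:) is heavy, so it takes stress.
  → primary stress on syllable 5.

yes: 4→5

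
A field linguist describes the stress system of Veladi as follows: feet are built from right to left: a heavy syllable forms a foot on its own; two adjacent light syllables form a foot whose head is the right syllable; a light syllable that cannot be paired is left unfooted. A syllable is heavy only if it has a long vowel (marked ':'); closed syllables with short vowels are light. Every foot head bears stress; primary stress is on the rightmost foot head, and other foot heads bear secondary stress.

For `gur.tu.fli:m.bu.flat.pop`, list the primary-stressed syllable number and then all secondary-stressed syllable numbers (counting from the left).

Weights: 1 gur L, 2 tu L, 3 fli:m H, 4 bu L, 5 flat L, 6 pop L.
Parse right to left (heavy = foot alone; LL = one foot; stranded L unfooted): (gur.ˈtu) (ˈfli:m) bu (flat.ˈpop).
Foot heads: 2, 3, 6.
Primary stress on the rightmost head = syllable 6.
Secondary stress on 2, 3: gur.ˌtu.ˌfli:m.bu.flat.ˈpop.

primary 6, secondary 2, 3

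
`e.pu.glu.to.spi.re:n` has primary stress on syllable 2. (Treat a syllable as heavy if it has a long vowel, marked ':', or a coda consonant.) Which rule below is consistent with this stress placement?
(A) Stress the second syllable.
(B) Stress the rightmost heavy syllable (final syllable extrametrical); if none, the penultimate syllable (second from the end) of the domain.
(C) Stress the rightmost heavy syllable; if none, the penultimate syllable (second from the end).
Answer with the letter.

Rule A → syllable 2 ✓.
Rule B → syllable 4 (observed: 2).
Rule C → syllable 6 (observed: 2).

A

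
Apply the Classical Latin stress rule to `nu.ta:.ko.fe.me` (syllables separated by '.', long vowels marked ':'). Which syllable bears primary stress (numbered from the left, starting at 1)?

Classical Latin: stress the penult if heavy (long vowel or closed), else the antepenult.
Weights: 3 ko L, 4 fe L, 5 me L.
The penult (syllable 4, fe) is light, so stress falls on the antepenult (syllable 3, ko).
Stress on syllable 3: nu.ta:.ˈko.fe.me.

3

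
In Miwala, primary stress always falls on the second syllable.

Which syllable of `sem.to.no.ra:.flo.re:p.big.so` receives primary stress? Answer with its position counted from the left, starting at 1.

The word has 8 syllables; the second syllable is syllable 2 (to).
Primary stress: syllable 2 → sem.ˈto.no.ra:.flo.re:p.big.so.

2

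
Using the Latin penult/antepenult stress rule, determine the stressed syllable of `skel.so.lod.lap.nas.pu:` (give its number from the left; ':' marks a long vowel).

Classical Latin: stress the penult if heavy (long vowel or closed), else the antepenult.
Weights: 4 lap H, 5 nas H, 6 pu: H.
The penult (syllable 5, nas) is heavy, so it takes stress.
Stress on syllable 5: skel.so.lod.lap.ˈnas.pu:.

5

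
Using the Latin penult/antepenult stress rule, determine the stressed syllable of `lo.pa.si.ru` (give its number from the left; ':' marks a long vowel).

2

Classical Latin: stress the penult if heavy (long vowel or closed), else the antepenult.
Weights: 2 pa L, 3 si L, 4 ru L.
The penult (syllable 3, si) is light, so stress falls on the antepenult (syllable 2, pa).
Stress on syllable 2: lo.ˈpa.si.ru.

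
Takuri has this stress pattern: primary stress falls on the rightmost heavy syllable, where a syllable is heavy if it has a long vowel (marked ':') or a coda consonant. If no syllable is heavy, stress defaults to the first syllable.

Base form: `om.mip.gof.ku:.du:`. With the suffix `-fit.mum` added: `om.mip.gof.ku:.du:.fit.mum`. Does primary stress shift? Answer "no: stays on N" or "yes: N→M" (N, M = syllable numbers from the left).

yes: 5→7

Base `om.mip.gof.ku:.du:` (5 syllables):
  Weights: 1 om H, 2 mip H, 3 gof H, 4 ku: H, 5 du: H.
  Heavy syllables in the domain: 1, 2, 3, 4, 5. The rightmost is syllable 5 (du:).
  → primary stress on syllable 5.
Suffixed `om.mip.gof.ku:.du:.fit.mum` (7 syllables):
  Weights: 1 om H, 2 mip H, 3 gof H, 4 ku: H, 5 du: H, 6 fit H, 7 mum H.
  Heavy syllables in the domain: 1, 2, 3, 4, 5, 6, 7. The rightmost is syllable 7 (mum).
  → primary stress on syllable 7.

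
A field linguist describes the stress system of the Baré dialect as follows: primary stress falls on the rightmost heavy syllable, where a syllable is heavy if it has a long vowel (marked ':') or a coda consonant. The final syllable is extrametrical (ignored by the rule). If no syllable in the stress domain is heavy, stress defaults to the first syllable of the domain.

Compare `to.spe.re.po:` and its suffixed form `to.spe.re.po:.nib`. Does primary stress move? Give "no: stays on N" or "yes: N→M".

yes: 1→4

Base `to.spe.re.po:` (4 syllables):
  The final syllable (4, po:) is extrametrical; the stress domain is syllables 1–3.
  Weights: 1 to L, 2 spe L, 3 re L.
  No heavy syllable in the domain; default to the first syllable of the domain = syllable 1.
  → primary stress on syllable 1.
Suffixed `to.spe.re.po:.nib` (5 syllables):
  The final syllable (5, nib) is extrametrical; the stress domain is syllables 1–4.
  Weights: 1 to L, 2 spe L, 3 re L, 4 po: H.
  Heavy syllables in the domain: 4. The rightmost is syllable 4 (po:).
  → primary stress on syllable 4.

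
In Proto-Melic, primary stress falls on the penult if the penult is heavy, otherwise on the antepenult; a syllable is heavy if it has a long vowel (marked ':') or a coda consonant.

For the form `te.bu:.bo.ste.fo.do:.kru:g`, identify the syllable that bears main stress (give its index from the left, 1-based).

6

Weights: 5 fo L, 6 do: H, 7 kru:g H.
The penult (syllable 6, do:) is heavy, so it takes stress.
Primary stress: syllable 6 → te.bu:.bo.ste.fo.ˈdo:.kru:g.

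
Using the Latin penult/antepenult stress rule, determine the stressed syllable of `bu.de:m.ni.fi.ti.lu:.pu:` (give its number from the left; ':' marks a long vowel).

Classical Latin: stress the penult if heavy (long vowel or closed), else the antepenult.
Weights: 5 ti L, 6 lu: H, 7 pu: H.
The penult (syllable 6, lu:) is heavy, so it takes stress.
Stress on syllable 6: bu.de:m.ni.fi.ti.ˈlu:.pu:.

6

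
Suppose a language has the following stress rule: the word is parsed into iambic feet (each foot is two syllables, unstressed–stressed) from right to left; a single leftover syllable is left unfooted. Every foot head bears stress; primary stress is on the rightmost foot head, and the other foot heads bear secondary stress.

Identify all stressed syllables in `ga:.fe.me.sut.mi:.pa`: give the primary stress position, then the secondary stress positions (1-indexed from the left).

primary 6, secondary 2, 4

Parse right to left into iambic (σˈσ) feet: (ga:.ˈfe) (me.ˈsut) (mi:.ˈpa).
Foot heads (stressed positions): 2, 4, 6.
End Rule Rightmost: primary stress on the rightmost head = syllable 6.
Secondary stress on 2, 4: ga:.ˌfe.me.ˌsut.mi:.ˈpa.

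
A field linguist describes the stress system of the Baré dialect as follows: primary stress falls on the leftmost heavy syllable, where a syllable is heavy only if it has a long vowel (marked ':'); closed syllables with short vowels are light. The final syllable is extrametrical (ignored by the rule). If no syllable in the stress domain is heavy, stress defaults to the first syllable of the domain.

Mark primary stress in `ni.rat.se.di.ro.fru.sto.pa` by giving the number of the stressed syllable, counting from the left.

1

The final syllable (8, pa) is extrametrical; the stress domain is syllables 1–7.
Weights: 1 ni L, 2 rat L, 3 se L, 4 di L, 5 ro L, 6 fru L, 7 sto L.
No heavy syllable in the domain; default to the first syllable of the domain = syllable 1.
Primary stress: syllable 1 → ˈni.rat.se.di.ro.fru.sto.pa.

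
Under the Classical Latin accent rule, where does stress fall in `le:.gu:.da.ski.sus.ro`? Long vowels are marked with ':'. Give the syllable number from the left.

Classical Latin: stress the penult if heavy (long vowel or closed), else the antepenult.
Weights: 4 ski L, 5 sus H, 6 ro L.
The penult (syllable 5, sus) is heavy, so it takes stress.
Stress on syllable 5: le:.gu:.da.ski.ˈsus.ro.

5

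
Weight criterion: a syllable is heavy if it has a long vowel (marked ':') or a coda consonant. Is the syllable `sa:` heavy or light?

heavy

`sa:`: long vowel, open (no coda). Long vowel → heavy.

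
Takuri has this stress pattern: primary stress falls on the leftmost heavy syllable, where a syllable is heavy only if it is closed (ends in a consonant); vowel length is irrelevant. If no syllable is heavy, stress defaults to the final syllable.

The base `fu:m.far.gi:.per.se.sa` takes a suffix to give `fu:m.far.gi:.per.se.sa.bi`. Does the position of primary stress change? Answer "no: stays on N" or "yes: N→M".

Base `fu:m.far.gi:.per.se.sa` (6 syllables):
  Weights: 1 fu:m H, 2 far H, 3 gi: L, 4 per H, 5 se L, 6 sa L.
  Heavy syllables in the domain: 1, 2, 4. The leftmost is syllable 1 (fu:m).
  → primary stress on syllable 1.
Suffixed `fu:m.far.gi:.per.se.sa.bi` (7 syllables):
  Weights: 1 fu:m H, 2 far H, 3 gi: L, 4 per H, 5 se L, 6 sa L, 7 bi L.
  Heavy syllables in the domain: 1, 2, 4. The leftmost is syllable 1 (fu:m).
  → primary stress on syllable 1.

no: stays on 1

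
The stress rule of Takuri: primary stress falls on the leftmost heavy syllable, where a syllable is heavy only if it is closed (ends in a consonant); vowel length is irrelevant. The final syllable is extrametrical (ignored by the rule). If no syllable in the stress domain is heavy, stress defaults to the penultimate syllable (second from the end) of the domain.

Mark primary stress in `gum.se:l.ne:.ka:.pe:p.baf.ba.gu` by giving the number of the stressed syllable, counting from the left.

1

The final syllable (8, gu) is extrametrical; the stress domain is syllables 1–7.
Weights: 1 gum H, 2 se:l H, 3 ne: L, 4 ka: L, 5 pe:p H, 6 baf H, 7 ba L.
Heavy syllables in the domain: 1, 2, 5, 6. The leftmost is syllable 1 (gum).
Primary stress: syllable 1 → ˈgum.se:l.ne:.ka:.pe:p.baf.ba.gu.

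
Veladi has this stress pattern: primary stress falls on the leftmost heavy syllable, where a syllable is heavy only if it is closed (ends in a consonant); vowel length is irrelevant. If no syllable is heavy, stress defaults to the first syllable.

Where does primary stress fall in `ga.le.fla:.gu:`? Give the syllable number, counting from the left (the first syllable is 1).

Weights: 1 ga L, 2 le L, 3 fla: L, 4 gu: L.
No heavy syllable in the domain; default to the first syllable = syllable 1.
Primary stress: syllable 1 → ˈga.le.fla:.gu:.

1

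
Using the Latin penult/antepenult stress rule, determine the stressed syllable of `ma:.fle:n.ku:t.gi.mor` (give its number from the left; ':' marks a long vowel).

Classical Latin: stress the penult if heavy (long vowel or closed), else the antepenult.
Weights: 3 ku:t H, 4 gi L, 5 mor H.
The penult (syllable 4, gi) is light, so stress falls on the antepenult (syllable 3, ku:t).
Stress on syllable 3: ma:.fle:n.ˈku:t.gi.mor.

3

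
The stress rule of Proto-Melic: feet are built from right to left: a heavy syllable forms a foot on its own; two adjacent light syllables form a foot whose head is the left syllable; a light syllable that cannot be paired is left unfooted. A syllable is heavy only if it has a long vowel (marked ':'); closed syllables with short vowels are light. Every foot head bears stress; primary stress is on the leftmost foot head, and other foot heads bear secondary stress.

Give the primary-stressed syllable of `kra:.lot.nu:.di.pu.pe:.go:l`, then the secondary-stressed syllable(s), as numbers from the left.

Weights: 1 kra: H, 2 lot L, 3 nu: H, 4 di L, 5 pu L, 6 pe: H, 7 go:l H.
Parse right to left (heavy = foot alone; LL = one foot; stranded L unfooted): (ˈkra:) lot (ˈnu:) (ˈdi.pu) (ˈpe:) (ˈgo:l).
Foot heads: 1, 3, 4, 6, 7.
Primary stress on the leftmost head = syllable 1.
Secondary stress on 3, 4, 6, 7: ˈkra:.lot.ˌnu:.ˌdi.pu.ˌpe:.ˌgo:l.

primary 1, secondary 3, 4, 6, 7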